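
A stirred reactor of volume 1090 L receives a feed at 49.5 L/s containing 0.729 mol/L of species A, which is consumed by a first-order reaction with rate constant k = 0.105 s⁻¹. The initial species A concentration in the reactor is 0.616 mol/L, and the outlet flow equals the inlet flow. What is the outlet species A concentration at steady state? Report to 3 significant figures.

0.220 mol/L

Species balance: V dC/dt = Q C_in − Q C − k V C.
Steady state (dC/dt = 0): C_ss = Q C_in/(Q + kV) = C_in/(1 + kV/Q).
C_ss = 49.5·0.729/(49.5 + 0.105·1090) = 36.085/163.95 = 0.22010 mol/L.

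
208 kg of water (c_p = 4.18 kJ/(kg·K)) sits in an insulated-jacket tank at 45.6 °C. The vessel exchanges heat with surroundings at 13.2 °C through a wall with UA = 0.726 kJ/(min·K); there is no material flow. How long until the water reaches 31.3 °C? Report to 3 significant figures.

697 min

M c_p dT/dt = −UA(T − T_amb).
τ = M c_p/UA = 1197.6 min; T_ss = T_amb = 13.200 °C.
T(t) = T_ss + (T₀ − T_ss)e^(−t/τ); set T = 31.3:
t = −τ ln[(T − T_ss)/(T₀ − T_ss)] = −1197.6 · ln(0.55864) = 697.28 min.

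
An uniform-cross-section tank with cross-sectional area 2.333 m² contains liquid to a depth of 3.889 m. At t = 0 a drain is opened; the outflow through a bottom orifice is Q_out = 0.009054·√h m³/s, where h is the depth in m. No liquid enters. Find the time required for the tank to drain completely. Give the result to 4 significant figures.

1016 s

With no inflow, A dh/dt = −0.009054 √h.
∫ h^(−1/2) dh = −(0.009054/A) ∫ dt, giving 2√h = 2√h₀ − (0.009054/A) t.
Set h = 0: 2√h₀ = (0.009054/A) t_empty ⇒ t_empty = 2A√h₀/0.009054.
t_empty = 2·2.333·√3.889/0.009054 = 4.66600·1.97205/0.009054 = 1016.30 s.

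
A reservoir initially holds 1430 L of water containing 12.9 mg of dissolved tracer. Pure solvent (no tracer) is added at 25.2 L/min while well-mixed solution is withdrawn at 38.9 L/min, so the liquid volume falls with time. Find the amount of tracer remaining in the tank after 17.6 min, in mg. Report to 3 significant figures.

7.64 mg

Total volume: dV/dt = Q_in − Q_out = -13.700 L/min, so V(t) = 1430 − 13.700 t and V(17.6) = 1188.9 L.
No tracer enters, so dm/dt = −Q_out · (m/V).
dm/m = −Q_out dt/(V₀ − 13.700 t); integrating gives ln(m/m₀) = −(Q_out/(Q_in−Q_out)) ln(V/V₀).
m = m₀ (V₀/V)^(Q_out/(Q_in−Q_out)) = 12.9 × (1430/1188.9)^(-2.8394) = 7.6361 mg.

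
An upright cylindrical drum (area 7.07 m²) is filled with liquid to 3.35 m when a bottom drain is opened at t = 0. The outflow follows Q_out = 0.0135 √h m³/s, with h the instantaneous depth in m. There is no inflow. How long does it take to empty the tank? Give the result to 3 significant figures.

Volume balance on the tank: A dh/dt = −0.0135 √h.
This is separable: 2 d(√h)/dt = −0.0135/A, so √h = √h₀ − (0.0135/(2A)) t.
Tank is empty when √h = 0: t_empty = 2A√h₀/0.0135.
t_empty = 2·7.07·√3.35/0.0135 = 14.140·1.8303/0.0135 = 1917.1 s.

1920 s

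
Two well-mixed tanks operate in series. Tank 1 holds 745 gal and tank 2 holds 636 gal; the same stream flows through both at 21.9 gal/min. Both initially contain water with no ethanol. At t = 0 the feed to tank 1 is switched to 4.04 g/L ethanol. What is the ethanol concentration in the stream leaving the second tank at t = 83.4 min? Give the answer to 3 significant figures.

3.00 g/L

Time constants: τᵢ = Vᵢ/Q for each well-mixed tank.
τ₁ = 745/21.9 = 34.018 min; τ₂ = 636/21.9 = 29.041 min.
Solving the cascade with C₁(0)=C₂(0)=0 gives C₂(t) = C_in[1 − (τ₁ e^(−t/τ₁) − τ₂ e^(−t/τ₂))/(τ₁ − τ₂)].
At t = 83.4: e^(−t/τ₁) = 0.086154, e^(−t/τ₂) = 0.056597.
C₂ = 4.04·[1 − (34.018·0.086154 − 29.041·0.056597)/(4.9772)] = 4.04·0.74139 = 2.9952 g/L.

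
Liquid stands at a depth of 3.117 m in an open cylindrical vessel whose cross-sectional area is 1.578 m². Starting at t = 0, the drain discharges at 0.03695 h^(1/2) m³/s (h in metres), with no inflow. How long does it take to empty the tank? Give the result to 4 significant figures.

With no inflow, A dh/dt = −0.03695 √h.
∫ h^(−1/2) dh = −(0.03695/A) ∫ dt, giving 2√h = 2√h₀ − (0.03695/A) t.
Set h = 0: 2√h₀ = (0.03695/A) t_empty ⇒ t_empty = 2A√h₀/0.03695.
t_empty = 2·1.578·√3.117/0.03695 = 3.15600·1.76550/0.03695 = 150.796 s.

150.8 s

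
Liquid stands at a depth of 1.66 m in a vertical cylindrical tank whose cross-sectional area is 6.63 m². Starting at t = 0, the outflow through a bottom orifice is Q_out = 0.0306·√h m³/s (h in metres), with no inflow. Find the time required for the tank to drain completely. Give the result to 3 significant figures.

A dh/dt = −Q_out = −0.0306 √h.
This is separable: 2 d(√h)/dt = −0.0306/A, so √h = √h₀ − (0.0306/(2A)) t.
Tank is empty when √h = 0: t_empty = 2A√h₀/0.0306.
t_empty = 2·6.63·√1.66/0.0306 = 13.260·1.2884/0.0306 = 558.31 s.

558 s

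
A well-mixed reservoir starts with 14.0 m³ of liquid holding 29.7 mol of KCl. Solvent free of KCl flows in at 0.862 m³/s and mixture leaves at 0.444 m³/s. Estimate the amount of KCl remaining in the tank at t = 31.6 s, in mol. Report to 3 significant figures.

Total volume: dV/dt = Q_in − Q_out = 0.41800 m³/s, so V(t) = 14.0 + 0.41800 t and V(31.6) = 27.209 m³.
Species balance (pure solvent in): dm/dt = −Q_out · m/V(t).
Separate: dm/m = −Q_out dt/V(t) ⇒ ln(m/m₀) = −(Q_out/(Q_in−Q_out)) ln(V/V₀).
m = m₀ (V₀/V)^(Q_out/(Q_in−Q_out)) = 29.7 × (14.0/27.209)^(1.0622) = 14.663 mol.

14.7 mol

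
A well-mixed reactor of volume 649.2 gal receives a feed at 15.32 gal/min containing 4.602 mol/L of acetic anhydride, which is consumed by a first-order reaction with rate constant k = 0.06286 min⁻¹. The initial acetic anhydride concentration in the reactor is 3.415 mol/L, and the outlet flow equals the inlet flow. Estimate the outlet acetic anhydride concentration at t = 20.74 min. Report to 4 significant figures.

1.615 mol/L

Species balance: V dC/dt = Q C_in − Q C − k V C.
dC/dt = (Q/V) C_in − (Q/V + k) C; effective rate a = Q/V + k = 0.0235983 + 0.06286 = 0.0864583 min⁻¹.
C_ss = Q C_in/(Q + kV) = 1.25609 mol/L; C(t) = C_ss + (C₀ − C_ss) e^(−a t).
C(20.74) = 1.25609 + (2.15891)·e^(−0.0864583·20.74) = 1.25609 + (2.15891)·0.166436 = 1.61541 mol/L.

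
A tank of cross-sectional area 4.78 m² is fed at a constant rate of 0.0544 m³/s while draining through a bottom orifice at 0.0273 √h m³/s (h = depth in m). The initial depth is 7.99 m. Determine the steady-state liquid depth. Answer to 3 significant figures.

A dh/dt = Q_in − 0.0273 √h. Steady state requires inflow = outflow:
Q_in = 0.0273 √h_ss ⇒ √h_ss = 0.0544/0.0273 = 1.9927.
h_ss = 1.9927² = 3.9707 m. (Since h₀ = 7.99 m > h_ss, the level will fall toward this value.)

3.97 m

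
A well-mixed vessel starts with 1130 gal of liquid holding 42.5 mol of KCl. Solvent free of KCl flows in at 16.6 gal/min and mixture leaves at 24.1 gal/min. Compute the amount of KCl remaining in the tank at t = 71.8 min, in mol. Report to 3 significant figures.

Let m(t) be the amount of KCl. Volume: V(t) = V₀ + (Q_in − Q_out) t = 1130 − 7.5000 t; V(71.8) = 591.50 gal.
No KCl enters, so dm/dt = −Q_out · (m/V).
dm/m = −Q_out dt/(V₀ − 7.5000 t); integrating gives ln(m/m₀) = −(Q_out/(Q_in−Q_out)) ln(V/V₀).
m = m₀ (V₀/V)^(Q_out/(Q_in−Q_out)) = 42.5 × (1130/591.50)^(-3.2133) = 5.3094 mol.

5.31 mol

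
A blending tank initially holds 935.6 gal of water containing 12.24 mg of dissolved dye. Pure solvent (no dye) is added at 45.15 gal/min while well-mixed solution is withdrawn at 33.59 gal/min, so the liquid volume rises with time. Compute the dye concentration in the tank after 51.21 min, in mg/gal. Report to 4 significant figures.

0.001928 mg/gal

Let m(t) be the amount of dye. Volume: V(t) = V₀ + (Q_in − Q_out) t = 935.6 + 11.5600 t; V(51.21) = 1527.59 gal.
Species balance (pure solvent in): dm/dt = −Q_out · m/V(t).
Separate: dm/m = −Q_out dt/V(t) ⇒ ln(m/m₀) = −(Q_out/(Q_in−Q_out)) ln(V/V₀).
m = m₀ (V₀/V)^(Q_out/(Q_in−Q_out)) = 12.24 × (935.6/1527.59)^(2.90571) = 2.94517 mg.
C = m/V = 2.94517/1527.59 = 0.00192798 mg/gal.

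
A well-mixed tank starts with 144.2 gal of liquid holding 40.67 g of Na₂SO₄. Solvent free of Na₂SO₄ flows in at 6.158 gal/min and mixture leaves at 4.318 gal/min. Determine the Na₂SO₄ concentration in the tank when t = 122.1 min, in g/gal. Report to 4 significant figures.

Total volume: dV/dt = Q_in − Q_out = 1.84000 gal/min, so V(t) = 144.2 + 1.84000 t and V(122.1) = 368.864 gal.
Solute balance: dm/dt = 0 − Q_out C = −Q_out m/V(t).
Separate: dm/m = −Q_out dt/V(t) ⇒ ln(m/m₀) = −(Q_out/(Q_in−Q_out)) ln(V/V₀).
m = m₀ (V₀/V)^(Q_out/(Q_in−Q_out)) = 40.67 × (144.2/368.864)^(2.34674) = 4.48784 g.
C = m/V = 4.48784/368.864 = 0.0121666 g/gal.

0.01217 g/gal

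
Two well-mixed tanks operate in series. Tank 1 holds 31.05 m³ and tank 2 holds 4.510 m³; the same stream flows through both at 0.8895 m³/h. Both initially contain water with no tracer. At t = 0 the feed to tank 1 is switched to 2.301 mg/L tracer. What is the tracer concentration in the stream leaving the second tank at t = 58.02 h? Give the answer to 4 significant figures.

1.790 mg/L

Each tank obeys Vᵢ dCᵢ/dt = Q(Cᵢ₋₁ − Cᵢ), so τᵢ = Vᵢ/Q.
τ₁ = 31.05/0.8895 = 34.9073 h; τ₂ = 4.510/0.8895 = 5.07026 h.
Solving the cascade with C₁(0)=C₂(0)=0 gives C₂(t) = C_in[1 − (τ₁ e^(−t/τ₁) − τ₂ e^(−t/τ₂))/(τ₁ − τ₂)].
At t = 58.02: e^(−t/τ₁) = 0.189737, e^(−t/τ₂) = 1.07222e-05.
C₂ = 2.301·[1 − (34.9073·0.189737 − 5.07026·1.07222e-05)/(29.8370)] = 2.301·0.778023 = 1.79023 mg/L.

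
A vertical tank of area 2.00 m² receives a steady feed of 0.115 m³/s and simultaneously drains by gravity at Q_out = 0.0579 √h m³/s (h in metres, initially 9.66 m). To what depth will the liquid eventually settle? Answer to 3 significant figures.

Mass balance (ρ constant): A dh/dt = Q_in − 0.0579 √h. At steady state dh/dt = 0:
Q_in = 0.0579 √h_ss ⇒ √h_ss = 0.115/0.0579 = 1.9862.
h_ss = 1.9862² = 3.9449 m. (Since h₀ = 9.66 m > h_ss, the level will fall toward this value.)

3.94 m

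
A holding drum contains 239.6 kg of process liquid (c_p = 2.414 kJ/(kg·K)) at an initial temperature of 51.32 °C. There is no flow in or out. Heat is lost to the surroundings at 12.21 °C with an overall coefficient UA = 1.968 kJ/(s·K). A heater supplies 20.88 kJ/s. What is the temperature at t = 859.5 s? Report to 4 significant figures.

M c_p dT/dt = −UA(T − T_amb) + Q̇.
dT/dt = (T_ss − T)/τ with T_ss = T_amb + Q̇/UA = 12.21 + 20.88/1.968 = 22.8198 °C, τ = M c_p/UA = 239.6·2.414/1.968 = 293.900 s.
This is linear first-order; T(t) = T_ss + (T₀ − T_ss) e^(−t/τ).
T(859.5) = 22.8198 + (28.5002)·0.0536932 = 24.3500 °C.

24.35 °C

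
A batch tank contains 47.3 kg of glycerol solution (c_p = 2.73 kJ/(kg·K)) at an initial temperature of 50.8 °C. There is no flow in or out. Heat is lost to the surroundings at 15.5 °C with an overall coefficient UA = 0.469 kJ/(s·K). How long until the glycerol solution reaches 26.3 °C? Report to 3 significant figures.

M c_p dT/dt = −UA(T − T_amb).
τ = M c_p/UA = 275.33 s; T_ss = T_amb = 15.500 °C.
T(t) = T_ss + (T₀ − T_ss)e^(−t/τ); set T = 26.3:
t = −τ ln[(T − T_ss)/(T₀ − T_ss)] = −275.33 · ln(0.30595) = 326.08 s.

326 s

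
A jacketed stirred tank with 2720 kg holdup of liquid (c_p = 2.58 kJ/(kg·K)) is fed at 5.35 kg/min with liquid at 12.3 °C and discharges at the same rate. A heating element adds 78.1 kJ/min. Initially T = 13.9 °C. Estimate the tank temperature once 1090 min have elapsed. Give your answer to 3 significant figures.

17.5 °C

M c_p dT/dt = ṁ c_p (T_in − T) + Q̇.
τ = M/ṁ = 508.41 min; T_ss = T_in + Q̇/(ṁ c_p) = 12.3 + 78.1/(5.35·2.58) = 17.958 °C.
This is linear first-order; T(t) = T_ss + (T₀ − T_ss) e^(−t/τ).
T(1090) = 17.958 + (-4.0582)·e^(−1090/508.41) = 17.958 + (-4.0582)·0.11719 = 17.483 °C.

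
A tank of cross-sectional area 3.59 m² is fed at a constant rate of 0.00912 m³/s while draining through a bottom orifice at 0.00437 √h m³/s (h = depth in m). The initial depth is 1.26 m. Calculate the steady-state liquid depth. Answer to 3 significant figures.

A dh/dt = Q_in − 0.00437 √h. Steady state requires inflow = outflow:
Q_in = 0.00437 √h_ss ⇒ √h_ss = 0.00912/0.00437 = 2.0870.
h_ss = 2.0870² = 4.3554 m. (Since h₀ = 1.26 m < h_ss, the level will rise toward this value.)

4.36 m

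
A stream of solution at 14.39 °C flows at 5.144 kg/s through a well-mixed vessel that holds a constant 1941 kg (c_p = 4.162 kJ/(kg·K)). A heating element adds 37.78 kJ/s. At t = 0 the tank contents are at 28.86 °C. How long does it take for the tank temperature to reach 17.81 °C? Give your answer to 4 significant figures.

769.0 s

M c_p dT/dt = ṁ c_p (T_in − T) + Q̇.
τ = M/ṁ = 377.333 s; T_ss = T_in + Q̇/(ṁ c_p) = 16.1547 °C.
T(t) = T_ss + (T₀ − T_ss) e^(−t/τ). Set T = 17.81:
e^(−t/τ) = (17.81 − 16.1547)/(28.86 − 16.1547) = 0.130288
t = −377.333 · ln(0.130288) = 769.009 s.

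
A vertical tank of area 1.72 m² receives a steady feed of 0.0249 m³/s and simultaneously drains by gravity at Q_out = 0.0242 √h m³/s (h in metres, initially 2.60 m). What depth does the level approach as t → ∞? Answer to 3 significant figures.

1.06 m

A dh/dt = Q_in − 0.0242 √h. Steady state requires inflow = outflow:
Q_in = 0.0242 √h_ss ⇒ √h_ss = 0.0249/0.0242 = 1.0289.
h_ss = 1.0289² = 1.0587 m. (Since h₀ = 2.60 m > h_ss, the level will fall toward this value.)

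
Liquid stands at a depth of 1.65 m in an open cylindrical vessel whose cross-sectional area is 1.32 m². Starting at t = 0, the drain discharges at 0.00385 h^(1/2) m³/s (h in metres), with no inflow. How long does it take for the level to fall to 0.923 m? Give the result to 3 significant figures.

222 s

With no inflow, A dh/dt = −0.00385 √h.
Separate and integrate: 2(√h − √h₀) = −(0.00385/A) t.
t = 2A(√h₀ − √h)/0.00385 = 2·1.32·(√1.65 − √0.923)/0.00385
  = 2.6400 × (1.2845 − 0.96073) / 0.00385 = 222.03 s.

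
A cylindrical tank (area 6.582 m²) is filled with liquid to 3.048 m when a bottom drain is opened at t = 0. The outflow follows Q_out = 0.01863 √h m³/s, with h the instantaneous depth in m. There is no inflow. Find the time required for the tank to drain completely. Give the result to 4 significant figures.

1234 s

With no inflow, A dh/dt = −0.01863 √h.
Separate and integrate: 2(√h − √h₀) = −(0.01863/A) t.
Tank is empty when √h = 0: t_empty = 2A√h₀/0.01863.
t_empty = 2·6.582·√3.048/0.01863 = 13.1640·1.74585/0.01863 = 1233.62 s.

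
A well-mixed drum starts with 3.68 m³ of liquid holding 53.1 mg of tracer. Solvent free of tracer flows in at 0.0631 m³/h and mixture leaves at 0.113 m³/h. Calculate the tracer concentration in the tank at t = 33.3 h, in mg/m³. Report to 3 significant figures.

6.75 mg/m³

Let m(t) be the amount of tracer. Volume: V(t) = V₀ + (Q_in − Q_out) t = 3.68 − 0.049900 t; V(33.3) = 2.0183 m³.
No tracer enters, so dm/dt = −Q_out · (m/V).
Separate: dm/m = −Q_out dt/V(t) ⇒ ln(m/m₀) = −(Q_out/(Q_in−Q_out)) ln(V/V₀).
m = m₀ (V₀/V)^(Q_out/(Q_in−Q_out)) = 53.1 × (3.68/2.0183)^(-2.2645) = 13.626 mg.
C = m/V = 13.626/2.0183 = 6.7513 mg/m³.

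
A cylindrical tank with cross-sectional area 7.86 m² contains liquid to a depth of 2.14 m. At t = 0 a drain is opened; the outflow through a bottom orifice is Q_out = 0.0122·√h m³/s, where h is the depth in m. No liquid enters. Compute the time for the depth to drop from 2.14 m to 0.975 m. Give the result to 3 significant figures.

613 s

A dh/dt = −Q_out = −0.0122 √h.
Separate and integrate: 2(√h − √h₀) = −(0.0122/A) t.
t = 2A(√h₀ − √h)/0.0122 = 2·7.86·(√2.14 − √0.975)/0.0122
  = 15.720 × (1.4629 − 0.98742) / 0.0122 = 612.63 s.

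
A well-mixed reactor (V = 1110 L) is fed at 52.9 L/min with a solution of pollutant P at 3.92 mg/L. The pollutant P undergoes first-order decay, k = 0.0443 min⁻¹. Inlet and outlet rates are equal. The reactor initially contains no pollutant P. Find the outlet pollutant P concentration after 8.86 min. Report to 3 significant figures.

1.13 mg/L

V dC/dt = Q(C_in − C) − k V C.
This is linear with rate a = Q/V + k = 0.091958 min⁻¹.
C_ss = Q C_in/(Q + kV) = 2.0316 mg/L; C(t) = C_ss + (C₀ − C_ss) e^(−a t).
C(8.86) = 2.0316 + (-2.0316)·e^(−0.091958·8.86) = 2.0316 + (-2.0316)·0.44275 = 1.1321 mg/L.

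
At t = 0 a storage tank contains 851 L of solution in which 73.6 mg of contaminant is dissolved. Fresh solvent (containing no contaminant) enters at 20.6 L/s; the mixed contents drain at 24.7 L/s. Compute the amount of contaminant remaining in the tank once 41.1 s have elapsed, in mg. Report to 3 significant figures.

19.5 mg

Let m(t) be the amount of contaminant. Volume: V(t) = V₀ + (Q_in − Q_out) t = 851 − 4.1000 t; V(41.1) = 682.49 L.
Solute balance: dm/dt = 0 − Q_out C = −Q_out m/V(t).
dm/m = −Q_out dt/(V₀ − 4.1000 t); integrating gives ln(m/m₀) = −(Q_out/(Q_in−Q_out)) ln(V/V₀).
m = m₀ (V₀/V)^(Q_out/(Q_in−Q_out)) = 73.6 × (851/682.49)^(-6.0244) = 19.478 mg.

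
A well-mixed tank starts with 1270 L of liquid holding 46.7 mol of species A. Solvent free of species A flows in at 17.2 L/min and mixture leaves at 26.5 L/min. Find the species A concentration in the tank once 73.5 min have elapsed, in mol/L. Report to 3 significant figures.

0.00881 mol/L

Total volume: dV/dt = Q_in − Q_out = -9.3000 L/min, so V(t) = 1270 − 9.3000 t and V(73.5) = 586.45 L.
Solute balance: dm/dt = 0 − Q_out C = −Q_out m/V(t).
Separate: dm/m = −Q_out dt/V(t) ⇒ ln(m/m₀) = −(Q_out/(Q_in−Q_out)) ln(V/V₀).
m = m₀ (V₀/V)^(Q_out/(Q_in−Q_out)) = 46.7 × (1270/586.45)^(-2.8495) = 5.1655 mol.
C = m/V = 5.1655/586.45 = 0.0088081 mol/L.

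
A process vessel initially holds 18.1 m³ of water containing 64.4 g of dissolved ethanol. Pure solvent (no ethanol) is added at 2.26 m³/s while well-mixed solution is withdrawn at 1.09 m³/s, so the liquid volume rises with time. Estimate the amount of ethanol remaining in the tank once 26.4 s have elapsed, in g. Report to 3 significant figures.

25.5 g

Total volume: dV/dt = Q_in − Q_out = 1.1700 m³/s, so V(t) = 18.1 + 1.1700 t and V(26.4) = 48.988 m³.
Solute balance: dm/dt = 0 − Q_out C = −Q_out m/V(t).
dm/m = −Q_out dt/(V₀ + 1.1700 t); integrating gives ln(m/m₀) = −(Q_out/(Q_in−Q_out)) ln(V/V₀).
m = m₀ (V₀/V)^(Q_out/(Q_in−Q_out)) = 64.4 × (18.1/48.988)^(0.93162) = 25.471 g.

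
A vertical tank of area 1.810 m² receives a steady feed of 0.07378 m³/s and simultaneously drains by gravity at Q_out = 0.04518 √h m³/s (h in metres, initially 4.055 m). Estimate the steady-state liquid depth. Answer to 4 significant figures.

2.667 m

A dh/dt = Q_in − 0.04518 √h. Steady state requires inflow = outflow:
Q_in = 0.04518 √h_ss ⇒ √h_ss = 0.07378/0.04518 = 1.63302.
h_ss = 1.63302² = 2.66677 m. (Since h₀ = 4.055 m > h_ss, the level will fall toward this value.)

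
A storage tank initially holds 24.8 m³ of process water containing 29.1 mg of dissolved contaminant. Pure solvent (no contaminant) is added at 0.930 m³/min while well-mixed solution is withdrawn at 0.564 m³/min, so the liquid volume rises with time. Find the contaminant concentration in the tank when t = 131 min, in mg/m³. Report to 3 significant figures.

Let m(t) be the amount of contaminant. Volume: V(t) = V₀ + (Q_in − Q_out) t = 24.8 + 0.36600 t; V(131) = 72.746 m³.
Species balance (pure solvent in): dm/dt = −Q_out · m/V(t).
dm/m = −Q_out dt/(V₀ + 0.36600 t); integrating gives ln(m/m₀) = −(Q_out/(Q_in−Q_out)) ln(V/V₀).
m = m₀ (V₀/V)^(Q_out/(Q_in−Q_out)) = 29.1 × (24.8/72.746)^(1.5410) = 5.5425 mg.
C = m/V = 5.5425/72.746 = 0.076189 mg/m³.

0.0762 mg/m³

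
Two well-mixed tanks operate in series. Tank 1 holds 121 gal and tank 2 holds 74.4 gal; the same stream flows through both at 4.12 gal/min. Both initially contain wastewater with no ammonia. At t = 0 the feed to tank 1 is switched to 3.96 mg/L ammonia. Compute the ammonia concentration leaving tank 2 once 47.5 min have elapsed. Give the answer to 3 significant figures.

2.38 mg/L

Species balance on tank i: dCᵢ/dt = (Cᵢ₋₁ − Cᵢ)/τᵢ with τᵢ = Vᵢ/Q.
τ₁ = 121/4.12 = 29.369 min; τ₂ = 74.4/4.12 = 18.058 min.
Tank 1: C₁ = C_in(1 − e^(−t/τ₁)). Tank 2 (τ₁ ≠ τ₂): C₂ = C_in[1 − (τ₁ e^(−t/τ₁) − τ₂ e^(−t/τ₂))/(τ₁ − τ₂)].
At t = 47.5: e^(−t/τ₁) = 0.19842, e^(−t/τ₂) = 0.072051.
C₂ = 3.96·[1 − (29.369·0.19842 − 18.058·0.072051)/(11.311)] = 3.96·0.59982 = 2.3753 mg/L.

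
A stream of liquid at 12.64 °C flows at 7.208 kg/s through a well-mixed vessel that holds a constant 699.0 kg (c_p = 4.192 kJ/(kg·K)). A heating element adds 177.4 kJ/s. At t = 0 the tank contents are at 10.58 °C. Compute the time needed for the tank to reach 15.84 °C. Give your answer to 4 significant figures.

M c_p dT/dt = ṁ c_p (T_in − T) + Q̇.
τ = M/ṁ = 96.9756 s; T_ss = T_in + Q̇/(ṁ c_p) = 18.5111 °C.
T(t) = T_ss + (T₀ − T_ss) e^(−t/τ). Set T = 15.84:
e^(−t/τ) = (15.84 − 18.5111)/(10.58 − 18.5111) = 0.336786
t = −96.9756 · ln(0.336786) = 105.539 s.

105.5 s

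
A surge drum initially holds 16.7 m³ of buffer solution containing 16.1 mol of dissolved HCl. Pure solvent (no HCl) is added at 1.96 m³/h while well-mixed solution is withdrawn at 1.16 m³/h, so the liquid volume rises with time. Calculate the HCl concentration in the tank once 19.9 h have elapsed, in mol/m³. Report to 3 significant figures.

0.187 mol/m³

Let m(t) be the amount of HCl. Volume: V(t) = V₀ + (Q_in − Q_out) t = 16.7 + 0.80000 t; V(19.9) = 32.620 m³.
Species balance (pure solvent in): dm/dt = −Q_out · m/V(t).
Separate: dm/m = −Q_out dt/V(t) ⇒ ln(m/m₀) = −(Q_out/(Q_in−Q_out)) ln(V/V₀).
m = m₀ (V₀/V)^(Q_out/(Q_in−Q_out)) = 16.1 × (16.7/32.620)^(1.4500) = 6.0984 mol.
C = m/V = 6.0984/32.620 = 0.18695 mol/m³.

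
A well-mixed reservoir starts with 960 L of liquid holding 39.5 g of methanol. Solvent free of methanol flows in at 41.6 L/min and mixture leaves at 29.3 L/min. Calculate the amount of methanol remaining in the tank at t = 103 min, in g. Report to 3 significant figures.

5.32 g

Let m(t) be the amount of methanol. Volume: V(t) = V₀ + (Q_in − Q_out) t = 960 + 12.300 t; V(103) = 2226.9 L.
Solute balance: dm/dt = 0 − Q_out C = −Q_out m/V(t).
Separate: dm/m = −Q_out dt/V(t) ⇒ ln(m/m₀) = −(Q_out/(Q_in−Q_out)) ln(V/V₀).
m = m₀ (V₀/V)^(Q_out/(Q_in−Q_out)) = 39.5 × (960/2226.9)^(2.3821) = 5.3223 g.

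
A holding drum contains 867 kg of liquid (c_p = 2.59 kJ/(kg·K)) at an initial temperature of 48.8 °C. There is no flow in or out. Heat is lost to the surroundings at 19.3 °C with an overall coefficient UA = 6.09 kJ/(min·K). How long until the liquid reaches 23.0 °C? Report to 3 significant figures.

First-law balance (no shaft work): M c_p dT/dt = −UA(T − T_amb).
τ = M c_p/UA = 368.72 min; T_ss = T_amb = 19.300 °C.
T(t) = T_ss + (T₀ − T_ss)e^(−t/τ); set T = 23.0:
t = −τ ln[(T − T_ss)/(T₀ − T_ss)] = −368.72 · ln(0.12542) = 765.49 min.

765 min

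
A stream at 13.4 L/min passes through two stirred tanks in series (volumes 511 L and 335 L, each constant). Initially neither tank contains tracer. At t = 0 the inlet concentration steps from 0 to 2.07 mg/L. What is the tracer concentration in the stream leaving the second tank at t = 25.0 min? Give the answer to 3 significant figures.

Species balance on tank i: dCᵢ/dt = (Cᵢ₋₁ − Cᵢ)/τᵢ with τᵢ = Vᵢ/Q.
τ₁ = 511/13.4 = 38.134 min; τ₂ = 335/13.4 = 25.000 min.
Tank 1: C₁ = C_in(1 − e^(−t/τ₁)). Tank 2 (τ₁ ≠ τ₂): C₂ = C_in[1 − (τ₁ e^(−t/τ₁) − τ₂ e^(−t/τ₂))/(τ₁ − τ₂)].
At t = 25.0: e^(−t/τ₁) = 0.51914, e^(−t/τ₂) = 0.36788.
C₂ = 2.07·[1 − (38.134·0.51914 − 25.000·0.36788)/(13.134)] = 2.07·0.19294 = 0.39939 mg/L.

0.399 mg/L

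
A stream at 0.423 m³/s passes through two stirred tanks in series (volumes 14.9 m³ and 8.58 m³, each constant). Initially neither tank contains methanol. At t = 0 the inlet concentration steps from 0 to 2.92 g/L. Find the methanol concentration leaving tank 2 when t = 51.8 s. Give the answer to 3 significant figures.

1.65 g/L

Each tank obeys Vᵢ dCᵢ/dt = Q(Cᵢ₋₁ − Cᵢ), so τᵢ = Vᵢ/Q.
τ₁ = 14.9/0.423 = 35.225 s; τ₂ = 8.58/0.423 = 20.284 s.
Tank 1: C₁ = C_in(1 − e^(−t/τ₁)). Tank 2 (τ₁ ≠ τ₂): C₂ = C_in[1 − (τ₁ e^(−t/τ₁) − τ₂ e^(−t/τ₂))/(τ₁ − τ₂)].
At t = 51.8: e^(−t/τ₁) = 0.22980, e^(−t/τ₂) = 0.077787.
C₂ = 2.92·[1 − (35.225·0.22980 − 20.284·0.077787)/(14.941)] = 2.92·0.56384 = 1.6464 g/L.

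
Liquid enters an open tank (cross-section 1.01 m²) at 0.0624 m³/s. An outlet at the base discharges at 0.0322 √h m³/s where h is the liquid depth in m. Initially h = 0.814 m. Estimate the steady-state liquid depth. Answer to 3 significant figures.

3.76 m

A dh/dt = Q_in − 0.0322 √h. Steady state requires inflow = outflow:
Q_in = 0.0322 √h_ss ⇒ √h_ss = 0.0624/0.0322 = 1.9379.
h_ss = 1.9379² = 3.7554 m. (Since h₀ = 0.814 m < h_ss, the level will rise toward this value.)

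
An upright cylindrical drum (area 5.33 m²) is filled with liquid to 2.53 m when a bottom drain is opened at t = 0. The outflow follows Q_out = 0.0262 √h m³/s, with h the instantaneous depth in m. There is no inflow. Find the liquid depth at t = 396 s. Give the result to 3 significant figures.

With no inflow, A dh/dt = −0.0262 √h.
Separate and integrate: 2(√h − √h₀) = −(0.0262/A) t.
√h = √2.53 − 0.0262·396/(2·5.33) = 1.5906 − 0.97328 = 0.61731.
h = 0.61731² = 0.38108 m.

0.381 m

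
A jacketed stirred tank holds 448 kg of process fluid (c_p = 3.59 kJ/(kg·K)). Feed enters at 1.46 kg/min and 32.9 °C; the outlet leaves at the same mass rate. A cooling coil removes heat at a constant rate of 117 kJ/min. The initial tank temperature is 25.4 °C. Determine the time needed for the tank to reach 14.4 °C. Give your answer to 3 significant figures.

416 min

First-law balance (no shaft work): M c_p dT/dt = ṁ c_p (T_in − T) − 117.
τ = M/ṁ = 306.85 min; T_ss = T_in − Q̇/(ṁ c_p) = 10.578 °C.
T(t) = T_ss + (T₀ − T_ss) e^(−t/τ). Set T = 14.4:
e^(−t/τ) = (14.4 − 10.578)/(25.4 − 10.578) = 0.25787
t = −306.85 · ln(0.25787) = 415.87 min.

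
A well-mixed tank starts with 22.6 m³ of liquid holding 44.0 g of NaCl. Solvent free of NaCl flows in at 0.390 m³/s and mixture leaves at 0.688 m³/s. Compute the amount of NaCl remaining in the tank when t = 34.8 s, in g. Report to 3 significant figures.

10.7 g

Let m(t) be the amount of NaCl. Volume: V(t) = V₀ + (Q_in − Q_out) t = 22.6 − 0.29800 t; V(34.8) = 12.230 m³.
Species balance (pure solvent in): dm/dt = −Q_out · m/V(t).
dm/m = −Q_out dt/(V₀ − 0.29800 t); integrating gives ln(m/m₀) = −(Q_out/(Q_in−Q_out)) ln(V/V₀).
m = m₀ (V₀/V)^(Q_out/(Q_in−Q_out)) = 44.0 × (22.6/12.230)^(-2.3087) = 10.659 g.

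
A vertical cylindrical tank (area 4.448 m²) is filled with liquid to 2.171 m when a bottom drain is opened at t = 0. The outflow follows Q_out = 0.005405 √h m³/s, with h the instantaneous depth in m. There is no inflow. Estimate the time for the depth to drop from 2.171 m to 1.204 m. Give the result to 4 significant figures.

619.1 s

A dh/dt = −Q_out = −0.005405 √h.
Separate and integrate: 2(√h − √h₀) = −(0.005405/A) t.
t = 2A(√h₀ − √h)/0.005405 = 2·4.448·(√2.171 − √1.204)/0.005405
  = 8.89600 × (1.47343 − 1.09727) / 0.005405 = 619.119 s.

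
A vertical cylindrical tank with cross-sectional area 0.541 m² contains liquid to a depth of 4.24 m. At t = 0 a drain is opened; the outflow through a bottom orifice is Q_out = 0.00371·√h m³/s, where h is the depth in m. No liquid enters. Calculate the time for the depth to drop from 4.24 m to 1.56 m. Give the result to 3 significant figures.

Accumulation of liquid (constant cross-section A): A dh/dt = −0.00371 √h.
This is separable: 2 d(√h)/dt = −0.00371/A, so √h = √h₀ − (0.00371/(2A)) t.
t = 2A(√h₀ − √h)/0.00371 = 2·0.541·(√4.24 − √1.56)/0.00371
  = 1.0820 × (2.0591 − 1.2490) / 0.00371 = 236.27 s.

236 s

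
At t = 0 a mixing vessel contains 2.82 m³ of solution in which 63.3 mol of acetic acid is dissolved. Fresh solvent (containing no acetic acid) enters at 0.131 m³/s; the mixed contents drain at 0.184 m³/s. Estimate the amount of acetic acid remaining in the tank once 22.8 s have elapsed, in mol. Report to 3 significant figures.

9.07 mol

Total volume: dV/dt = Q_in − Q_out = -0.053000 m³/s, so V(t) = 2.82 − 0.053000 t and V(22.8) = 1.6116 m³.
Solute balance: dm/dt = 0 − Q_out C = −Q_out m/V(t).
dm/m = −Q_out dt/(V₀ − 0.053000 t); integrating gives ln(m/m₀) = −(Q_out/(Q_in−Q_out)) ln(V/V₀).
m = m₀ (V₀/V)^(Q_out/(Q_in−Q_out)) = 63.3 × (2.82/1.6116)^(-3.4717) = 9.0742 mol.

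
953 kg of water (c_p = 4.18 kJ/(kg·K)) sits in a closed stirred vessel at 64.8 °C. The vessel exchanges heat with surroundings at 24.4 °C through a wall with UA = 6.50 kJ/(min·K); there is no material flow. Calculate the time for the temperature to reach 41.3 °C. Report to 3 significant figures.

534 min

First-law balance (no shaft work): M c_p dT/dt = −UA(T − T_amb).
τ = M c_p/UA = 612.85 min; T_ss = T_amb = 24.400 °C.
T(t) = T_ss + (T₀ − T_ss)e^(−t/τ); set T = 41.3:
t = −τ ln[(T − T_ss)/(T₀ − T_ss)] = −612.85 · ln(0.41832) = 534.11 min.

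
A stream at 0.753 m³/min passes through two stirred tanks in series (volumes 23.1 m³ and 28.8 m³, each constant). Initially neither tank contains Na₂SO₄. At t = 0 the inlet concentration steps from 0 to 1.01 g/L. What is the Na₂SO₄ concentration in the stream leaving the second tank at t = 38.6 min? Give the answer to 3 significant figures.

Species balance on tank i: dCᵢ/dt = (Cᵢ₋₁ − Cᵢ)/τᵢ with τᵢ = Vᵢ/Q.
τ₁ = 23.1/0.753 = 30.677 min; τ₂ = 28.8/0.753 = 38.247 min.
Tank 1: C₁ = C_in(1 − e^(−t/τ₁)). Tank 2 (τ₁ ≠ τ₂): C₂ = C_in[1 − (τ₁ e^(−t/τ₁) − τ₂ e^(−t/τ₂))/(τ₁ − τ₂)].
At t = 38.6: e^(−t/τ₁) = 0.28415, e^(−t/τ₂) = 0.36450.
C₂ = 1.01·[1 − (30.677·0.28415 − 38.247·0.36450)/(-7.5697)] = 1.01·0.30986 = 0.31296 g/L.

0.313 g/L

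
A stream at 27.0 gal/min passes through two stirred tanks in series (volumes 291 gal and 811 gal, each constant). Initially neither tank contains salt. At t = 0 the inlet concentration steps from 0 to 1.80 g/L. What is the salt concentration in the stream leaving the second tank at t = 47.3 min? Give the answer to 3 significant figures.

Each tank obeys Vᵢ dCᵢ/dt = Q(Cᵢ₋₁ − Cᵢ), so τᵢ = Vᵢ/Q.
τ₁ = 291/27.0 = 10.778 min; τ₂ = 811/27.0 = 30.037 min.
Solving the cascade with C₁(0)=C₂(0)=0 gives C₂(t) = C_in[1 − (τ₁ e^(−t/τ₁) − τ₂ e^(−t/τ₂))/(τ₁ − τ₂)].
At t = 47.3: e^(−t/τ₁) = 0.012417, e^(−t/τ₂) = 0.20706.
C₂ = 1.80·[1 − (10.778·0.012417 − 30.037·0.20706)/(-19.259)] = 1.80·0.68401 = 1.2312 g/L.

1.23 g/L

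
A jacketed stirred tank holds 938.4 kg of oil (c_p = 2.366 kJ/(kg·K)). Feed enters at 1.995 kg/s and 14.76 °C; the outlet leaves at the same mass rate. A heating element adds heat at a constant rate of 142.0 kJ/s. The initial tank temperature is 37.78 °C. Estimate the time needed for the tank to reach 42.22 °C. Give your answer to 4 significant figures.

M c_p dT/dt = ṁ c_p (T_in − T) + Q̇.
τ = M/ṁ = 470.376 s; T_ss = T_in + Q̇/(ṁ c_p) = 44.8437 °C.
T(t) = T_ss + (T₀ − T_ss) e^(−t/τ). Set T = 42.22:
e^(−t/τ) = (42.22 − 44.8437)/(37.78 − 44.8437) = 0.371431
t = −470.376 · ln(0.371431) = 465.857 s.

465.9 s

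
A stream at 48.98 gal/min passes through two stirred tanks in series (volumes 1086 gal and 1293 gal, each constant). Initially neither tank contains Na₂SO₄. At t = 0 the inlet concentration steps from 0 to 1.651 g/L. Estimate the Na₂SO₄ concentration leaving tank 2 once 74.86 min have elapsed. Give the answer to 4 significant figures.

1.342 g/L

Species balance on tank i: dCᵢ/dt = (Cᵢ₋₁ − Cᵢ)/τᵢ with τᵢ = Vᵢ/Q.
τ₁ = 1086/48.98 = 22.1723 min; τ₂ = 1293/48.98 = 26.3985 min.
Solving the cascade with C₁(0)=C₂(0)=0 gives C₂(t) = C_in[1 − (τ₁ e^(−t/τ₁) − τ₂ e^(−t/τ₂))/(τ₁ − τ₂)].
At t = 74.86: e^(−t/τ₁) = 0.0341743, e^(−t/τ₂) = 0.0586737.
C₂ = 1.651·[1 − (22.1723·0.0341743 − 26.3985·0.0586737)/(-4.22621)] = 1.651·0.812793 = 1.34192 g/L.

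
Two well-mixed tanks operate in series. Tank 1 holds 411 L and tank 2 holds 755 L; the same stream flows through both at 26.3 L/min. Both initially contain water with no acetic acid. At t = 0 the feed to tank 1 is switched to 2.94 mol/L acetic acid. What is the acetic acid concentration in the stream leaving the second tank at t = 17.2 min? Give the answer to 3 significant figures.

Species balance on tank i: dCᵢ/dt = (Cᵢ₋₁ − Cᵢ)/τᵢ with τᵢ = Vᵢ/Q.
τ₁ = 411/26.3 = 15.627 min; τ₂ = 755/26.3 = 28.707 min.
Solving the cascade with C₁(0)=C₂(0)=0 gives C₂(t) = C_in[1 − (τ₁ e^(−t/τ₁) − τ₂ e^(−t/τ₂))/(τ₁ − τ₂)].
At t = 17.2: e^(−t/τ₁) = 0.33266, e^(−t/τ₂) = 0.54928.
C₂ = 2.94·[1 − (15.627·0.33266 − 28.707·0.54928)/(-13.080)] = 2.94·0.19192 = 0.56423 mol/L.

0.564 mol/L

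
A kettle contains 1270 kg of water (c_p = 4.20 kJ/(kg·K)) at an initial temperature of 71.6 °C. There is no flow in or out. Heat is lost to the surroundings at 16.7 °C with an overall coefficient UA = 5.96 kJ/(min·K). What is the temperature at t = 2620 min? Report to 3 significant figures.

First-law balance (no shaft work): M c_p dT/dt = −UA(T − T_amb).
dT/dt = (T_ss − T)/τ with T_ss = T_amb = 16.700 °C, τ = M c_p/UA = 1270·4.20/5.96 = 894.97 min.
This is linear first-order; T(t) = T_ss + (T₀ − T_ss) e^(−t/τ).
T(2620) = 16.700 + (54.900)·0.053532 = 19.639 °C.

19.6 °C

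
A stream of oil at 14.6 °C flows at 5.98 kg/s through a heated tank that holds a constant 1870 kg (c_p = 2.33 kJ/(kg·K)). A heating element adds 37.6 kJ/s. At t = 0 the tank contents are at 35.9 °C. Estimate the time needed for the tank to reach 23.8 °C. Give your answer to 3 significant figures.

329 s

Heat balance on the well-mixed liquid: M c_p dT/dt = ṁ c_p (T_in − T) + 37.6.
τ = M/ṁ = 312.71 s; T_ss = T_in + Q̇/(ṁ c_p) = 17.299 °C.
T(t) = T_ss + (T₀ − T_ss) e^(−t/τ). Set T = 23.8:
e^(−t/τ) = (23.8 − 17.299)/(35.9 − 17.299) = 0.34951
t = −312.71 · ln(0.34951) = 328.72 s.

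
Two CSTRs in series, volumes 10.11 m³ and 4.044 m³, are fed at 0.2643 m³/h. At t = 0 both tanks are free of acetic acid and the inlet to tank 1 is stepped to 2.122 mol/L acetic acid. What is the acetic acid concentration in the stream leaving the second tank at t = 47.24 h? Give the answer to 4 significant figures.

Time constants: τᵢ = Vᵢ/Q for each well-mixed tank.
τ₁ = 10.11/0.2643 = 38.2520 h; τ₂ = 4.044/0.2643 = 15.3008 h.
Tank 1: C₁ = C_in(1 − e^(−t/τ₁)). Tank 2 (τ₁ ≠ τ₂): C₂ = C_in[1 − (τ₁ e^(−t/τ₁) − τ₂ e^(−t/τ₂))/(τ₁ − τ₂)].
At t = 47.24: e^(−t/τ₁) = 0.290844, e^(−t/τ₂) = 0.0456194.
C₂ = 2.122·[1 − (38.2520·0.290844 − 15.3008·0.0456194)/(22.9512)] = 2.122·0.545673 = 1.15792 mol/L.

1.158 mol/L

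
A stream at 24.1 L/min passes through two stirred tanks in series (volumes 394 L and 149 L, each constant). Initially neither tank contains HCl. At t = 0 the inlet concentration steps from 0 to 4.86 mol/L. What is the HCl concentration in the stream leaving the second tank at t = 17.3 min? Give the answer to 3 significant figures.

Each tank obeys Vᵢ dCᵢ/dt = Q(Cᵢ₋₁ − Cᵢ), so τᵢ = Vᵢ/Q.
τ₁ = 394/24.1 = 16.349 min; τ₂ = 149/24.1 = 6.1826 min.
Solving the cascade with C₁(0)=C₂(0)=0 gives C₂(t) = C_in[1 − (τ₁ e^(−t/τ₁) − τ₂ e^(−t/τ₂))/(τ₁ − τ₂)].
At t = 17.3: e^(−t/τ₁) = 0.34708, e^(−t/τ₂) = 0.060920.
C₂ = 4.86·[1 − (16.349·0.34708 − 6.1826·0.060920)/(10.166)] = 4.86·0.47889 = 2.3274 mol/L.

2.33 mol/L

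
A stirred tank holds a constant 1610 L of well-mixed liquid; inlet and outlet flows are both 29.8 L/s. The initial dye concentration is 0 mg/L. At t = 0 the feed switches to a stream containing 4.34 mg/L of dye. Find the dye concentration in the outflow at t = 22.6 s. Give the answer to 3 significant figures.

1.48 mg/L

Mass balance on the solute (V constant): V dC/dt = Q(C_in − C).
Time constant τ = V/Q = 1610/29.8 = 54.027 s.
Solution: C(t) = C_in + (C₀ − C_in) e^(−t/τ).
C(22.6) = 4.34 + (0 − 4.34)·e^(−22.6/54.027) = 4.34 + (-4.3400)·0.65816 = 1.4836 mg/L.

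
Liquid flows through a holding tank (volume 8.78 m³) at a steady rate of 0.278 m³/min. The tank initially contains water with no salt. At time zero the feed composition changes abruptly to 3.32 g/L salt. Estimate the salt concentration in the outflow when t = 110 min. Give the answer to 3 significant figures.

Mass balance on the solute (V constant): V dC/dt = Q(C_in − C).
Rewrite as dC/dt + C/τ = C_in/τ, τ = V/Q = 31.583 min.
This is linear first-order; C(t) = C_in + (C₀ − C_in) e^(−t/τ).
C(110) = 3.32 + (0 − 3.32)·e^(−110/31.583) = 3.32 + (-3.3200)·0.030718 = 3.2180 g/L.

3.22 g/L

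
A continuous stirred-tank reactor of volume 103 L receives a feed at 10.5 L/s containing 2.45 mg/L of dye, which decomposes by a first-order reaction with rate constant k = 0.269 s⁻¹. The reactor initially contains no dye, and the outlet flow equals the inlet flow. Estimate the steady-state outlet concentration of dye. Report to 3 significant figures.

Accumulation = in − out − consumed: V dC/dt = Q C_in − Q C − k V C.
At steady state: 0 = Q C_in − (Q + kV) C_ss, so C_ss = Q C_in/(Q + kV).
C_ss = 10.5·2.45/(10.5 + 0.269·103) = 25.725/38.207 = 0.67331 mg/L.

0.673 mg/L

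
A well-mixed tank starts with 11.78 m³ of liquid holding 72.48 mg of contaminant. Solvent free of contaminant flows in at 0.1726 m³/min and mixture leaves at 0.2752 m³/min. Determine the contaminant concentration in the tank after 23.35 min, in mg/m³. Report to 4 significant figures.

Total volume: dV/dt = Q_in − Q_out = -0.102600 m³/min, so V(t) = 11.78 − 0.102600 t and V(23.35) = 9.38429 m³.
No contaminant enters, so dm/dt = −Q_out · (m/V).
Separate: dm/m = −Q_out dt/V(t) ⇒ ln(m/m₀) = −(Q_out/(Q_in−Q_out)) ln(V/V₀).
m = m₀ (V₀/V)^(Q_out/(Q_in−Q_out)) = 72.48 × (11.78/9.38429)^(-2.68226) = 39.3878 mg.
C = m/V = 39.3878/9.38429 = 4.19720 mg/m³.

4.197 mg/m³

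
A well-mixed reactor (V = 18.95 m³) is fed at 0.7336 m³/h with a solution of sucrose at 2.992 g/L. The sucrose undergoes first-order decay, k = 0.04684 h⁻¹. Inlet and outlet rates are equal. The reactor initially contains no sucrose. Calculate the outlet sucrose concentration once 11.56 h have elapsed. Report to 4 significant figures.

0.8503 g/L

V dC/dt = Q(C_in − C) − k V C.
This is linear with rate a = Q/V + k = 0.0855524 h⁻¹.
C_ss = Q C_in/(Q + kV) = 1.35388 g/L; C(t) = C_ss + (C₀ − C_ss) e^(−a t).
C(11.56) = 1.35388 + (-1.35388)·e^(−0.0855524·11.56) = 1.35388 + (-1.35388)·0.371954 = 0.850298 g/L.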